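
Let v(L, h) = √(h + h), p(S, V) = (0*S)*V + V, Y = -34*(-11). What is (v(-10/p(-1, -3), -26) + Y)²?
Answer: 139824 + 1496*I*√13 ≈ 1.3982e+5 + 5393.9*I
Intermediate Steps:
Y = 374
p(S, V) = V (p(S, V) = 0*V + V = 0 + V = V)
v(L, h) = √2*√h (v(L, h) = √(2*h) = √2*√h)
(v(-10/p(-1, -3), -26) + Y)² = (√2*√(-26) + 374)² = (√2*(I*√26) + 374)² = (2*I*√13 + 374)² = (374 + 2*I*√13)²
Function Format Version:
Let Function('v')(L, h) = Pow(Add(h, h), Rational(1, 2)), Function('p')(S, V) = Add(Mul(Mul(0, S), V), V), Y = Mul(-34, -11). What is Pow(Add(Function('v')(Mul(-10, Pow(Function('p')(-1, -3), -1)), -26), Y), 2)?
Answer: Add(139824, Mul(1496, I, Pow(13, Rational(1, 2)))) ≈ Add(1.3982e+5, Mul(5393.9, I))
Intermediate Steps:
Y = 374
Function('p')(S, V) = V (Function('p')(S, V) = Add(Mul(0, V), V) = Add(0, V) = V)
Function('v')(L, h) = Mul(Pow(2, Rational(1, 2)), Pow(h, Rational(1, 2))) (Function('v')(L, h) = Pow(Mul(2, h), Rational(1, 2)) = Mul(Pow(2, Rational(1, 2)), Pow(h, Rational(1, 2))))
Pow(Add(Function('v')(Mul(-10, Pow(Function('p')(-1, -3), -1)), -26), Y), 2) = Pow(Add(Mul(Pow(2, Rational(1, 2)), Pow(-26, Rational(1, 2))), 374), 2) = Pow(Add(Mul(Pow(2, Rational(1, 2)), Mul(I, Pow(26, Rational(1, 2)))), 374), 2) = Pow(Add(Mul(2, I, Pow(13, Rational(1, 2))), 374), 2) = Pow(Add(374, Mul(2, I, Pow(13, Rational(1, 2)))), 2)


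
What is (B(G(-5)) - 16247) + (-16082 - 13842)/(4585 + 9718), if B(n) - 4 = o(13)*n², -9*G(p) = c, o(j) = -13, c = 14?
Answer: -18857081837/1158543 ≈ -16277.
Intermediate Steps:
G(p) = -14/9 (G(p) = -⅑*14 = -14/9)
B(n) = 4 - 13*n²
(B(G(-5)) - 16247) + (-16082 - 13842)/(4585 + 9718) = ((4 - 13*(-14/9)²) - 16247) + (-16082 - 13842)/(4585 + 9718) = ((4 - 13*196/81) - 16247) - 29924/14303 = ((4 - 2548/81) - 16247) - 29924*1/14303 = (-2224/81 - 16247) - 29924/14303 = -1318231/81 - 29924/14303 = -18857081837/1158543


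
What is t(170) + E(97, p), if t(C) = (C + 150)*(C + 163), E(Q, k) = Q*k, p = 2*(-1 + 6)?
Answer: 107530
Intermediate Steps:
p = 10 (p = 2*5 = 10)
t(C) = (150 + C)*(163 + C)
t(170) + E(97, p) = (24450 + 170² + 313*170) + 97*10 = (24450 + 28900 + 53210) + 970 = 106560 + 970 = 107530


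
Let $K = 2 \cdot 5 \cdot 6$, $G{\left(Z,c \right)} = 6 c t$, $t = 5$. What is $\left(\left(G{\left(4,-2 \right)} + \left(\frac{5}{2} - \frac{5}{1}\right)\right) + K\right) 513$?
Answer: $- \frac{2565}{2} \approx -1282.5$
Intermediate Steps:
$G{\left(Z,c \right)} = 30 c$ ($G{\left(Z,c \right)} = 6 c 5 = 30 c$)
$K = 60$ ($K = 10 \cdot 6 = 60$)
$\left(\left(G{\left(4,-2 \right)} + \left(\frac{5}{2} - \frac{5}{1}\right)\right) + K\right) 513 = \left(\left(30 \left(-2\right) + \left(\frac{5}{2} - \frac{5}{1}\right)\right) + 60\right) 513 = \left(\left(-60 + \left(5 \cdot \frac{1}{2} - 5\right)\right) + 60\right) 513 = \left(\left(-60 + \left(\frac{5}{2} - 5\right)\right) + 60\right) 513 = \left(\left(-60 - \frac{5}{2}\right) + 60\right) 513 = \left(- \frac{125}{2} + 60\right) 513 = \left(- \frac{5}{2}\right) 513 = - \frac{2565}{2}$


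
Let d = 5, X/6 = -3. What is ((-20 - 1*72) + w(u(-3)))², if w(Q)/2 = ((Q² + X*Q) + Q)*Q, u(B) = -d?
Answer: 1420864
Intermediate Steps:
X = -18 (X = 6*(-3) = -18)
u(B) = -5 (u(B) = -1*5 = -5)
w(Q) = 2*Q*(Q² - 17*Q) (w(Q) = 2*(((Q² - 18*Q) + Q)*Q) = 2*((Q² - 17*Q)*Q) = 2*(Q*(Q² - 17*Q)) = 2*Q*(Q² - 17*Q))
((-20 - 1*72) + w(u(-3)))² = ((-20 - 1*72) + 2*(-5)²*(-17 - 5))² = ((-20 - 72) + 2*25*(-22))² = (-92 - 1100)² = (-1192)² = 1420864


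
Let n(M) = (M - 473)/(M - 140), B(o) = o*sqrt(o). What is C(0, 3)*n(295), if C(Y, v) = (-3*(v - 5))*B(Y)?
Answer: 0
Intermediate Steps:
B(o) = o**(3/2)
C(Y, v) = Y**(3/2)*(15 - 3*v) (C(Y, v) = (-3*(v - 5))*Y**(3/2) = (-3*(-5 + v))*Y**(3/2) = (15 - 3*v)*Y**(3/2) = Y**(3/2)*(15 - 3*v))
n(M) = (-473 + M)/(-140 + M)
C(0, 3)*n(295) = (3*0**(3/2)*(5 - 1*3))*((-473 + 295)/(-140 + 295)) = (3*0*(5 - 3))*(-178/155) = (3*0*2)*((1/155)*(-178)) = 0*(-178/155) = 0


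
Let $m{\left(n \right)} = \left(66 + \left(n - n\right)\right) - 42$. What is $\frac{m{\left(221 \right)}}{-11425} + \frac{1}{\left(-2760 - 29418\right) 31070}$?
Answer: $- \frac{4798900493}{2284475501100} \approx -0.0021007$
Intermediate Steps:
$m{\left(n \right)} = 24$ ($m{\left(n \right)} = \left(66 + 0\right) - 42 = 66 - 42 = 24$)
$\frac{m{\left(221 \right)}}{-11425} + \frac{1}{\left(-2760 - 29418\right) 31070} = \frac{24}{-11425} + \frac{1}{\left(-2760 - 29418\right) 31070} = 24 \left(- \frac{1}{11425}\right) + \frac{1}{-32178} \cdot \frac{1}{31070} = - \frac{24}{11425} - \frac{1}{999770460} = - \frac{4798900493}{2284475501100}$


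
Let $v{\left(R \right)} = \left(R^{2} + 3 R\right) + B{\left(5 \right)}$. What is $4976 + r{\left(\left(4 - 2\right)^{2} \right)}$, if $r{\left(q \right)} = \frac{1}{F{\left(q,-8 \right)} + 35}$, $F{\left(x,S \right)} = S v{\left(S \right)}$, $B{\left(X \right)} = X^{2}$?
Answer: $\frac{2413359}{485} \approx 4976.0$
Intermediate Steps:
$v{\left(R \right)} = 25 + R^{2} + 3 R$ ($v{\left(R \right)} = \left(R^{2} + 3 R\right) + 5^{2} = \left(R^{2} + 3 R\right) + 25 = 25 + R^{2} + 3 R$)
$F{\left(x,S \right)} = S \left(25 + S^{2} + 3 S\right)$
$r{\left(q \right)} = - \frac{1}{485}$ ($r{\left(q \right)} = \frac{1}{- 8 \left(25 + \left(-8\right)^{2} + 3 \left(-8\right)\right) + 35} = \frac{1}{- 8 \left(25 + 64 - 24\right) + 35} = \frac{1}{\left(-8\right) 65 + 35} = \frac{1}{-520 + 35} = \frac{1}{-485} = - \frac{1}{485}$)
$4976 + r{\left(\left(4 - 2\right)^{2} \right)} = 4976 - \frac{1}{485} = \frac{2413359}{485}$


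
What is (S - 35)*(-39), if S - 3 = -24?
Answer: 2184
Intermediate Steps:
S = -21 (S = 3 - 24 = -21)
(S - 35)*(-39) = (-21 - 35)*(-39) = -56*(-39) = 2184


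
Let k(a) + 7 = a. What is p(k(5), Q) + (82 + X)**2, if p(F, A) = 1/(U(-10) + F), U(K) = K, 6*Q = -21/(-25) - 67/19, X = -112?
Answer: 10799/12 ≈ 899.92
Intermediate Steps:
Q = -638/1425 (Q = (-21/(-25) - 67/19)/6 = (-21*(-1/25) - 67*1/19)/6 = (21/25 - 67/19)/6 = (1/6)*(-1276/475) = -638/1425 ≈ -0.44772)
k(a) = -7 + a
p(F, A) = 1/(-10 + F)
p(k(5), Q) + (82 + X)**2 = 1/(-10 + (-7 + 5)) + (82 - 112)**2 = 1/(-10 - 2) + (-30)**2 = 1/(-12) + 900 = -1/12 + 900 = 10799/12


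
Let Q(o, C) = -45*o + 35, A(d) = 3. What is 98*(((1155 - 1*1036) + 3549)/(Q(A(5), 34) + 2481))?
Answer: 359464/2381 ≈ 150.97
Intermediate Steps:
Q(o, C) = 35 - 45*o
98*(((1155 - 1*1036) + 3549)/(Q(A(5), 34) + 2481)) = 98*(((1155 - 1*1036) + 3549)/((35 - 45*3) + 2481)) = 98*(((1155 - 1036) + 3549)/((35 - 135) + 2481)) = 98*((119 + 3549)/(-100 + 2481)) = 98*(3668/2381) = 359464/2381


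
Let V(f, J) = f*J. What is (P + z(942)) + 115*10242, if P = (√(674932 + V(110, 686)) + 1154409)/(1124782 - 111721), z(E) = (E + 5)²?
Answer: 700579004796/337687 + 2*√187598/1013061 ≈ 2.0746e+6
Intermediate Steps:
z(E) = (5 + E)²
V(f, J) = J*f
P = 384803/337687 + 2*√187598/1013061 (P = (√(674932 + 686*110) + 1154409)/(1124782 - 111721) = (√(674932 + 75460) + 1154409)/1013061 = (√750392 + 1154409)*(1/1013061) = (2*√187598 + 1154409)*(1/1013061) = (1154409 + 2*√187598)*(1/1013061) = 384803/337687 + 2*√187598/1013061 ≈ 1.1404)
(P + z(942)) + 115*10242 = ((384803/337687 + 2*√187598/1013061) + (5 + 942)²) + 115*10242 = ((384803/337687 + 2*√187598/1013061) + 947²) + 1177830 = ((384803/337687 + 2*√187598/1013061) + 896809) + 1177830 = (302841125586/337687 + 2*√187598/1013061) + 1177830 = 700579004796/337687 + 2*√187598/1013061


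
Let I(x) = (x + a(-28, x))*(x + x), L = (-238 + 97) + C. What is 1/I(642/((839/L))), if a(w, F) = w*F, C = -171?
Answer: -703921/2166571390464 ≈ -3.2490e-7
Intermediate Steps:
a(w, F) = F*w
L = -312 (L = (-238 + 97) - 171 = -141 - 171 = -312)
I(x) = -54*x² (I(x) = (x + x*(-28))*(x + x) = (x - 28*x)*(2*x) = (-27*x)*(2*x) = -54*x²)
1/I(642/((839/L))) = 1/(-54*(642/((839/(-312))))²) = 1/(-54*(642/((839*(-1/312))))²) = 1/(-54*(642/(-839/312))²) = 1/(-54*(642*(-312/839))²) = 1/(-54*(-200304/839)²) = 1/(-54*40121692416/703921) = 1/(-2166571390464/703921) = -703921/2166571390464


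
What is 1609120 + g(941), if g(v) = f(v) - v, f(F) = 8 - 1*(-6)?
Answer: 1608193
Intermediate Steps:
f(F) = 14 (f(F) = 8 + 6 = 14)
g(v) = 14 - v
1609120 + g(941) = 1609120 + (14 - 1*941) = 1609120 + (14 - 941) = 1609120 - 927 = 1608193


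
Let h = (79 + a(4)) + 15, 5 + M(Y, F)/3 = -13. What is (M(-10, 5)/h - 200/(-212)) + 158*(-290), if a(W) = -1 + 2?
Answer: -230701812/5035 ≈ -45820.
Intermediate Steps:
M(Y, F) = -54 (M(Y, F) = -15 + 3*(-13) = -15 - 39 = -54)
a(W) = 1
h = 95 (h = (79 + 1) + 15 = 80 + 15 = 95)
(M(-10, 5)/h - 200/(-212)) + 158*(-290) = (-54/95 - 200/(-212)) + 158*(-290) = (-54*1/95 - 200*(-1/212)) - 45820 = (-54/95 + 50/53) - 45820 = 1888/5035 - 45820 = -230701812/5035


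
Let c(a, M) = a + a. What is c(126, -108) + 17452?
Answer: 17704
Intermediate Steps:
c(a, M) = 2*a
c(126, -108) + 17452 = 2*126 + 17452 = 252 + 17452 = 17704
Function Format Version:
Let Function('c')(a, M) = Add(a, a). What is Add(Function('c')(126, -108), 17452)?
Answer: 17704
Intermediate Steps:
Function('c')(a, M) = Mul(2, a)
Add(Function('c')(126, -108), 17452) = Add(Mul(2, 126), 17452) = Add(252, 17452) = 17704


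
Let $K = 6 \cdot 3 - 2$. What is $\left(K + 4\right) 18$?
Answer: $360$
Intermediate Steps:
$K = 16$ ($K = 18 - 2 = 16$)
$\left(K + 4\right) 18 = \left(16 + 4\right) 18 = 20 \cdot 18 = 360$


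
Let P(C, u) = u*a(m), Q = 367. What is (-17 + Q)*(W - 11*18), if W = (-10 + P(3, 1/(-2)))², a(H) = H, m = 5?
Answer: -29225/2 ≈ -14613.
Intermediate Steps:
P(C, u) = 5*u (P(C, u) = u*5 = 5*u)
W = 625/4 (W = (-10 + 5*(1/(-2)))² = (-10 + 5*(1*(-½)))² = (-10 + 5*(-½))² = (-10 - 5/2)² = (-25/2)² = 625/4 ≈ 156.25)
(-17 + Q)*(W - 11*18) = (-17 + 367)*(625/4 - 11*18) = 350*(625/4 - 198) = 350*(-167/4) = -29225/2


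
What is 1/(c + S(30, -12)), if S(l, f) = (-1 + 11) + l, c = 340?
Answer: 1/380 ≈ 0.0026316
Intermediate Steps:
S(l, f) = 10 + l
1/(c + S(30, -12)) = 1/(340 + (10 + 30)) = 1/(340 + 40) = 1/380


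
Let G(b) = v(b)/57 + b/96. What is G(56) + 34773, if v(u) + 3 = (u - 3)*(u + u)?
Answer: 2650703/76 ≈ 34878.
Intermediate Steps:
v(u) = -3 + 2*u*(-3 + u) (v(u) = -3 + (u - 3)*(u + u) = -3 + (-3 + u)*(2*u) = -3 + 2*u*(-3 + u))
G(b) = -1/19 - 173*b/1824 + 2*b²/57 (G(b) = (-3 - 6*b + 2*b²)/57 + b/96 = (-3 - 6*b + 2*b²)*(1/57) + b*(1/96) = (-1/19 - 2*b/19 + 2*b²/57) + b/96 = -1/19 - 173*b/1824 + 2*b²/57)
G(56) + 34773 = (-1/19 - 173/1824*56 + (2/57)*56²) + 34773 = (-1/19 - 1211/228 + (2/57)*3136) + 34773 = (-1/19 - 1211/228 + 6272/57) + 34773 = 7955/76 + 34773 = 2650703/76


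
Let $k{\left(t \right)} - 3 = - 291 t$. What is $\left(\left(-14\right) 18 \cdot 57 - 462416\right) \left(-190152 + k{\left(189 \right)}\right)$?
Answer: $116881663440$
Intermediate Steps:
$k{\left(t \right)} = 3 - 291 t$
$\left(\left(-14\right) 18 \cdot 57 - 462416\right) \left(-190152 + k{\left(189 \right)}\right) = \left(\left(-14\right) 18 \cdot 57 - 462416\right) \left(-190152 + \left(3 - 54999\right)\right) = \left(\left(-252\right) 57 - 462416\right) \left(-190152 + \left(3 - 54999\right)\right) = \left(-14364 - 462416\right) \left(-190152 - 54996\right) = \left(-476780\right) \left(-245148\right) = 116881663440$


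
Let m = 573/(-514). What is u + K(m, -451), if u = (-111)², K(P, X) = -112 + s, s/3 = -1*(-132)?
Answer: 12605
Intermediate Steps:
m = -573/514 (m = 573*(-1/514) = -573/514 ≈ -1.1148)
s = 396 (s = 3*(-1*(-132)) = 3*132 = 396)
K(P, X) = 284 (K(P, X) = -112 + 396 = 284)
u = 12321
u + K(m, -451) = 12321 + 284 = 12605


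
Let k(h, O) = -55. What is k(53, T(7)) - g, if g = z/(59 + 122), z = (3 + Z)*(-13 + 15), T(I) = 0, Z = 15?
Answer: -9991/181 ≈ -55.199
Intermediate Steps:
z = 36 (z = (3 + 15)*(-13 + 15) = 18*2 = 36)
g = 36/181 (g = 36/(59 + 122) = 36/181 ≈ 0.19889)
k(53, T(7)) - g = -55 - 1*36/181 = -55 - 36/181 = -9991/181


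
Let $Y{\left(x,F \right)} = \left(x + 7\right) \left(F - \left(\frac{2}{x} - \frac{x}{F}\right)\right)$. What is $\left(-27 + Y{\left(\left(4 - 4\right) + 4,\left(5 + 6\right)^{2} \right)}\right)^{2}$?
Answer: $\frac{816530625}{484} \approx 1.687 \cdot 10^{6}$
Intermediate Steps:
$Y{\left(x,F \right)} = \left(7 + x\right) \left(F - \frac{2}{x} + \frac{x}{F}\right)$
$\left(-27 + Y{\left(\left(4 - 4\right) + 4,\left(5 + 6\right)^{2} \right)}\right)^{2} = \left(-27 + \left(-2 - \frac{14}{\left(4 - 4\right) + 4} + 7 \left(5 + 6\right)^{2} + \left(5 + 6\right)^{2} \left(\left(4 - 4\right) + 4\right) + \frac{\left(\left(4 - 4\right) + 4\right)^{2}}{\left(5 + 6\right)^{2}} + \frac{7 \left(\left(4 - 4\right) + 4\right)}{\left(5 + 6\right)^{2}}\right)\right)^{2} = \left(-27 + \left(-2 - \frac{14}{0 + 4} + 7 \cdot 11^{2} + 11^{2} \left(0 + 4\right) + \frac{\left(0 + 4\right)^{2}}{11^{2}} + \frac{7 \left(0 + 4\right)}{11^{2}}\right)\right)^{2} = \left(-27 + \left(-2 - \frac{14}{4} + 7 \cdot 121 + 121 \cdot 4 + \frac{4^{2}}{121} + 7 \cdot 4 \cdot \frac{1}{121}\right)\right)^{2} = \left(-27 + \left(-2 - \frac{7}{2} + 847 + 484 + \frac{1}{121} \cdot 16 + 7 \cdot 4 \cdot \frac{1}{121}\right)\right)^{2} = \left(-27 + \left(-2 - \frac{7}{2} + 847 + 484 + \frac{16}{121} + \frac{28}{121}\right)\right)^{2} = \left(-27 + \frac{29169}{22}\right)^{2} = \left(\frac{28575}{22}\right)^{2} = \frac{816530625}{484}$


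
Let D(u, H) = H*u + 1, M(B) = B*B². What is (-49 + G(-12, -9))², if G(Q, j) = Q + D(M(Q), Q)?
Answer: 427496976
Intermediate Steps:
M(B) = B³
D(u, H) = 1 + H*u
G(Q, j) = 1 + Q + Q⁴ (G(Q, j) = Q + (1 + Q*Q³) = Q + (1 + Q⁴) = 1 + Q + Q⁴)
(-49 + G(-12, -9))² = (-49 + (1 - 12 + (-12)⁴))² = (-49 + (1 - 12 + 20736))² = (-49 + 20725)² = 20676² = 427496976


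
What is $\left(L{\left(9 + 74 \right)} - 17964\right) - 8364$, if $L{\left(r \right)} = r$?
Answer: $-26245$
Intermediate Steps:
$\left(L{\left(9 + 74 \right)} - 17964\right) - 8364 = \left(\left(9 + 74\right) - 17964\right) - 8364 = \left(83 - 17964\right) - 8364 = -17881 - 8364 = -26245$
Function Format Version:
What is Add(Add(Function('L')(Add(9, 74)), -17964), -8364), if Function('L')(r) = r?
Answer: -26245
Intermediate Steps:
Add(Add(Function('L')(Add(9, 74)), -17964), -8364) = Add(Add(Add(9, 74), -17964), -8364) = Add(Add(83, -17964), -8364) = Add(-17881, -8364) = -26245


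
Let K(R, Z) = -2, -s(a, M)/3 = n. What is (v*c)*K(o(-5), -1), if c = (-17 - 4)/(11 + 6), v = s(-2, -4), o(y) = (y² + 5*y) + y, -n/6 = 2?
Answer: 1512/17 ≈ 88.941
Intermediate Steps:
n = -12 (n = -6*2 = -12)
s(a, M) = 36 (s(a, M) = -3*(-12) = 36)
o(y) = y² + 6*y
v = 36
c = -21/17 ≈ -1.2353
(v*c)*K(o(-5), -1) = (36*(-21/17))*(-2) = -756/17*(-2) = 1512/17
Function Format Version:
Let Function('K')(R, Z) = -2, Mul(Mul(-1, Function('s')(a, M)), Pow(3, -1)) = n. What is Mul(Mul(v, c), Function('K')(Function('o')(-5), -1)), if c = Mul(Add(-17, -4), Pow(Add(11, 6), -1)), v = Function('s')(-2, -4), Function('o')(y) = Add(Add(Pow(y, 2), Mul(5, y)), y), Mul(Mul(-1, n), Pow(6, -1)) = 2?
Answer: Rational(1512, 17) ≈ 88.941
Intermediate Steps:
n = -12 (n = Mul(-6, 2) = -12)
Function('s')(a, M) = 36 (Function('s')(a, M) = Mul(-3, -12) = 36)
Function('o')(y) = Add(Pow(y, 2), Mul(6, y))
v = 36
c = Rational(-21, 17) (c = Mul(-21, Pow(17, -1)) = Mul(-21, Rational(1, 17)) = Rational(-21, 17) ≈ -1.2353)
Mul(Mul(v, c), Function('K')(Function('o')(-5), -1)) = Mul(Mul(36, Rational(-21, 17)), -2) = Mul(Rational(-756, 17), -2) = Rational(1512, 17)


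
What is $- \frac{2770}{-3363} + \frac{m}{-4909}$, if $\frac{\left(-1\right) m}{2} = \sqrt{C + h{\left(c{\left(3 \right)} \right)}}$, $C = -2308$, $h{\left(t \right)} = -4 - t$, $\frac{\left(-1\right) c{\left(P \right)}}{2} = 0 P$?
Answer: $\frac{2770}{3363} + \frac{68 i \sqrt{2}}{4909} \approx 0.82367 + 0.01959 i$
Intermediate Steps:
$c{\left(P \right)} = 0$ ($c{\left(P \right)} = - 2 \cdot 0 P = \left(-2\right) 0 = 0$)
$m = - 68 i \sqrt{2}$ ($m = - 2 \sqrt{-2308 - 4} = - 2 \sqrt{-2312} = - 2 \cdot 34 i \sqrt{2} = - 68 i \sqrt{2} \approx - 96.167 i$)
$- \frac{2770}{-3363} + \frac{m}{-4909} = - \frac{2770}{-3363} + \frac{\left(-68\right) i \sqrt{2}}{-4909} = \left(-2770\right) \left(- \frac{1}{3363}\right) + - 68 i \sqrt{2} \left(- \frac{1}{4909}\right) = \frac{2770}{3363} + \frac{68 i \sqrt{2}}{4909}$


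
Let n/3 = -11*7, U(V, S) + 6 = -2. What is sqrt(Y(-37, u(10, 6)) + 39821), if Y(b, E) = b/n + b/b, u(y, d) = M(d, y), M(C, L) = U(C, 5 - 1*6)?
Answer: sqrt(2124950289)/231 ≈ 199.55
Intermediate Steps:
U(V, S) = -8 (U(V, S) = -6 - 2 = -8)
n = -231 (n = 3*(-11*7) = 3*(-77) = -231)
M(C, L) = -8
u(y, d) = -8
Y(b, E) = 1 - b/231 (Y(b, E) = b/(-231) + b/b = b*(-1/231) + 1 = -b/231 + 1 = 1 - b/231)
sqrt(Y(-37, u(10, 6)) + 39821) = sqrt((1 - 1/231*(-37)) + 39821) = sqrt((1 + 37/231) + 39821) = sqrt(268/231 + 39821) = sqrt(9198919/231) = sqrt(2124950289)/231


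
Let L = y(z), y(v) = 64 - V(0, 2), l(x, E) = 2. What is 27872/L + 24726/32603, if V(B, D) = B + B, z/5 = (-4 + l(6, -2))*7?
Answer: 28446665/65206 ≈ 436.26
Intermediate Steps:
z = -70 (z = 5*((-4 + 2)*7) = 5*(-2*7) = 5*(-14) = -70)
V(B, D) = 2*B
y(v) = 64 (y(v) = 64 - 2*0 = 64 - 1*0 = 64 + 0 = 64)
L = 64
27872/L + 24726/32603 = 27872/64 + 24726/32603 = 27872*(1/64) + 24726*(1/32603) = 871/2 + 24726/32603 = 28446665/65206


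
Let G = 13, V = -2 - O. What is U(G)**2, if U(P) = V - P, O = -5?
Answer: 100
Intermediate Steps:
V = 3 (V = -2 - 1*(-5) = -2 + 5 = 3)
U(P) = 3 - P
U(G)**2 = (3 - 1*13)**2 = (3 - 13)**2 = (-10)**2 = 100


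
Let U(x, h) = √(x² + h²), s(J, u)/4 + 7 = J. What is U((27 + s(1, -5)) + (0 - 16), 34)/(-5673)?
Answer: -5*√53/5673 ≈ -0.0064165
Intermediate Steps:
s(J, u) = -28 + 4*J
U(x, h) = √(h² + x²)
U((27 + s(1, -5)) + (0 - 16), 34)/(-5673) = √(34² + ((27 + (-28 + 4*1)) + (0 - 16))²)/(-5673) = √(1156 + ((27 + (-28 + 4)) - 16)²)*(-1/5673) = √(1156 + ((27 - 24) - 16)²)*(-1/5673) = √(1156 + (3 - 16)²)*(-1/5673) = √(1156 + (-13)²)*(-1/5673) = √(1156 + 169)*(-1/5673) = √1325*(-1/5673) = (5*√53)*(-1/5673) = -5*√53/5673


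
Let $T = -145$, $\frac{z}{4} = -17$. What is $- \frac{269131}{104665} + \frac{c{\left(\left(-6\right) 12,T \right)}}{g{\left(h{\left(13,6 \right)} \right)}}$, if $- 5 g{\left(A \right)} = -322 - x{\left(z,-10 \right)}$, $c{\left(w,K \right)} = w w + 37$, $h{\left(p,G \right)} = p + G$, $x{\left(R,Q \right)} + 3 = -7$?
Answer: $\frac{2648310953}{32655480} \approx 81.099$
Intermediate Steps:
$z = -68$ ($z = 4 \left(-17\right) = -68$)
$x{\left(R,Q \right)} = -10$ ($x{\left(R,Q \right)} = -3 - 7 = -10$)
$h{\left(p,G \right)} = G + p$
$c{\left(w,K \right)} = 37 + w^{2}$ ($c{\left(w,K \right)} = w^{2} + 37 = 37 + w^{2}$)
$g{\left(A \right)} = \frac{312}{5}$ ($g{\left(A \right)} = - \frac{-322 - -10}{5} = - \frac{-322 + 10}{5} = \left(- \frac{1}{5}\right) \left(-312\right) = \frac{312}{5}$)
$- \frac{269131}{104665} + \frac{c{\left(\left(-6\right) 12,T \right)}}{g{\left(h{\left(13,6 \right)} \right)}} = - \frac{269131}{104665} + \frac{37 + \left(\left(-6\right) 12\right)^{2}}{\frac{312}{5}} = \left(-269131\right) \frac{1}{104665} + \left(37 + \left(-72\right)^{2}\right) \frac{5}{312} = - \frac{269131}{104665} + \left(37 + 5184\right) \frac{5}{312} = - \frac{269131}{104665} + 5221 \cdot \frac{5}{312} = - \frac{269131}{104665} + \frac{26105}{312} = \frac{2648310953}{32655480}$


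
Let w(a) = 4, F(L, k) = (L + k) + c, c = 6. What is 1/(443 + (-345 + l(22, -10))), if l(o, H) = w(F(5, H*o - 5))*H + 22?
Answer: 1/80 ≈ 0.012500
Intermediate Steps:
F(L, k) = 6 + L + k (F(L, k) = (L + k) + 6 = 6 + L + k)
l(o, H) = 22 + 4*H (l(o, H) = 4*H + 22 = 22 + 4*H)
1/(443 + (-345 + l(22, -10))) = 1/(443 + (-345 + (22 + 4*(-10)))) = 1/(443 + (-345 + (22 - 40))) = 1/(443 + (-345 - 18)) = 1/(443 - 363) = 1/80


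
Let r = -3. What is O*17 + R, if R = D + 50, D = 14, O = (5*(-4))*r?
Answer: 1084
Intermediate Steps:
O = 60 (O = (5*(-4))*(-3) = -20*(-3) = 60)
R = 64 (R = 14 + 50 = 64)
O*17 + R = 60*17 + 64 = 1020 + 64 = 1084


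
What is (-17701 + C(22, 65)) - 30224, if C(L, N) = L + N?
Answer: -47838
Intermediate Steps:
(-17701 + C(22, 65)) - 30224 = (-17701 + (22 + 65)) - 30224 = (-17701 + 87) - 30224 = -17614 - 30224 = -47838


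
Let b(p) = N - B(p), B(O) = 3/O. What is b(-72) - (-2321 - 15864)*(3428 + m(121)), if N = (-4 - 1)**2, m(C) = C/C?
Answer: 1496553361/24 ≈ 6.2356e+7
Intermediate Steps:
m(C) = 1
N = 25 (N = (-5)**2 = 25)
b(p) = 25 - 3/p
b(-72) - (-2321 - 15864)*(3428 + m(121)) = (25 - 3/(-72)) - (-2321 - 15864)*(3428 + 1) = (25 - 3*(-1/72)) - (-18185)*3429 = (25 + 1/24) - 1*(-62356365) = 601/24 + 62356365 = 1496553361/24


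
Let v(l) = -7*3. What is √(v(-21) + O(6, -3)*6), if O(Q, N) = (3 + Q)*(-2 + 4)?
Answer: √87 ≈ 9.3274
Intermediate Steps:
O(Q, N) = 6 + 2*Q (O(Q, N) = (3 + Q)*2 = 6 + 2*Q)
v(l) = -21
√(v(-21) + O(6, -3)*6) = √(-21 + (6 + 2*6)*6) = √(-21 + (6 + 12)*6) = √(-21 + 18*6) = √(-21 + 108) = √87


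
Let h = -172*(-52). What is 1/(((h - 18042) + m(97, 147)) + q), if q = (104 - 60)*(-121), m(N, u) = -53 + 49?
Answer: -1/14426 ≈ -6.9319e-5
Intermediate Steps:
m(N, u) = -4
q = -5324 (q = 44*(-121) = -5324)
h = 8944
1/(((h - 18042) + m(97, 147)) + q) = 1/(((8944 - 18042) - 4) - 5324) = 1/((-9098 - 4) - 5324) = 1/(-9102 - 5324) = 1/(-14426) = -1/14426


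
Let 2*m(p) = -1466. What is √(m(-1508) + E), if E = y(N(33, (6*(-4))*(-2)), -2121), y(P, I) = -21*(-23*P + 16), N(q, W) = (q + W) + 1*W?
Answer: √61238 ≈ 247.46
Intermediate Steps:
m(p) = -733 (m(p) = (½)*(-1466) = -733)
N(q, W) = q + 2*W (N(q, W) = (W + q) + W = q + 2*W)
y(P, I) = -336 + 483*P (y(P, I) = -21*(16 - 23*P) = -336 + 483*P)
E = 61971 (E = -336 + 483*(33 + 2*((6*(-4))*(-2))) = -336 + 483*(33 + 2*(-24*(-2))) = -336 + 483*(33 + 2*48) = -336 + 483*(33 + 96) = -336 + 483*129 = -336 + 62307 = 61971)
√(m(-1508) + E) = √(-733 + 61971) = √61238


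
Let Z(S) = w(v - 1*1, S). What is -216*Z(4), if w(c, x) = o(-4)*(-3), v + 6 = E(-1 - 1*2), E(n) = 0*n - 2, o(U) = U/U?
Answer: 648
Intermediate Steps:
o(U) = 1
E(n) = -2 (E(n) = 0 - 2 = -2)
v = -8 (v = -6 - 2 = -8)
w(c, x) = -3 (w(c, x) = 1*(-3) = -3)
Z(S) = -3
-216*Z(4) = -216*(-3) = 648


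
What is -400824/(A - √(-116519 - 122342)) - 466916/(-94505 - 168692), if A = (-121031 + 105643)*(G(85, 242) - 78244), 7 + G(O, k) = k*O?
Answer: 367754595073576526397236/207353252528032068571465 - 400824*I*√238861/787825288768610845 ≈ 1.7736 - 2.4865e-10*I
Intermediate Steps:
G(O, k) = -7 + O*k (G(O, k) = -7 + k*O = -7 + O*k)
A = 887595228 (A = (-121031 + 105643)*((-7 + 85*242) - 78244) = -15388*((-7 + 20570) - 78244) = -15388*(20563 - 78244) = -15388*(-57681) = 887595228)
-400824/(A - √(-116519 - 122342)) - 466916/(-94505 - 168692) = -400824/(887595228 - √(-116519 - 122342)) - 466916/(-94505 - 168692) = -400824/(887595228 - √(-238861)) - 466916/(-263197) = -400824/(887595228 - I*√238861) - 466916*(-1/263197) = -400824/(887595228 - I*√238861) + 466916/263197 = 466916/263197 - 400824/(887595228 - I*√238861)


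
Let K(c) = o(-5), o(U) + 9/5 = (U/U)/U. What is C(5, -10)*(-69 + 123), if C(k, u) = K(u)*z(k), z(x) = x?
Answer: -540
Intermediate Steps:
o(U) = -9/5 + 1/U (o(U) = -9/5 + (U/U)/U = -9/5 + 1/U)
K(c) = -2 (K(c) = -9/5 + 1/(-5) = -9/5 - 1/5 = -2)
C(k, u) = -2*k
C(5, -10)*(-69 + 123) = (-2*5)*(-69 + 123) = -10*54 = -540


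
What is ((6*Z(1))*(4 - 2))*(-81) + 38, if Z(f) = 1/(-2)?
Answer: 524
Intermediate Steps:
Z(f) = -1/2
((6*Z(1))*(4 - 2))*(-81) + 38 = ((6*(-1/2))*(4 - 2))*(-81) + 38 = -3*2*(-81) + 38 = -6*(-81) + 38 = 486 + 38 = 524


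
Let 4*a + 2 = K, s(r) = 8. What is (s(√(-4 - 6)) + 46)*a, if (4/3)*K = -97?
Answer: -8073/8 ≈ -1009.1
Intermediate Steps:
K = -291/4 (K = (¾)*(-97) = -291/4 ≈ -72.750)
a = -299/16 (a = -½ + (¼)*(-291/4) = -½ - 291/16 = -299/16 ≈ -18.688)
(s(√(-4 - 6)) + 46)*a = (8 + 46)*(-299/16) = 54*(-299/16) = -8073/8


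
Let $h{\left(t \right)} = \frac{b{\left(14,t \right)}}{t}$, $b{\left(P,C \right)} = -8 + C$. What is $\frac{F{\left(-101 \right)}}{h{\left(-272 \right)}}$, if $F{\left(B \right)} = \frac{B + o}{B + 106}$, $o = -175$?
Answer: $- \frac{9384}{175} \approx -53.623$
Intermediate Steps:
$h{\left(t \right)} = \frac{-8 + t}{t}$
$F{\left(B \right)} = \frac{-175 + B}{106 + B}$ ($F{\left(B \right)} = \frac{B - 175}{B + 106} = \frac{-175 + B}{106 + B}$)
$\frac{F{\left(-101 \right)}}{h{\left(-272 \right)}} = \frac{\frac{1}{106 - 101} \left(-175 - 101\right)}{\frac{1}{-272} \left(-8 - 272\right)} = \frac{\frac{1}{5} \left(-276\right)}{\left(- \frac{1}{272}\right) \left(-280\right)} = \frac{\frac{1}{5} \left(-276\right)}{\frac{35}{34}} = \left(- \frac{276}{5}\right) \frac{34}{35} = - \frac{9384}{175}$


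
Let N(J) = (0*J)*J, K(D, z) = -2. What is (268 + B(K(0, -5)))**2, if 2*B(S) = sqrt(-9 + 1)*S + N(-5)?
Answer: 71816 - 1072*I*sqrt(2) ≈ 71816.0 - 1516.0*I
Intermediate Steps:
N(J) = 0 (N(J) = 0*J = 0)
B(S) = I*S*sqrt(2) (B(S) = (sqrt(-9 + 1)*S + 0)/2 = (sqrt(-8)*S + 0)/2 = ((2*I*sqrt(2))*S + 0)/2 = (2*I*S*sqrt(2) + 0)/2 = (2*I*S*sqrt(2))/2 = I*S*sqrt(2))
(268 + B(K(0, -5)))**2 = (268 + I*(-2)*sqrt(2))**2 = (268 - 2*I*sqrt(2))**2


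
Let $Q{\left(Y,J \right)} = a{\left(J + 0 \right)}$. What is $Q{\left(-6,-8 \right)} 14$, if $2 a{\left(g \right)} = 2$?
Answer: $14$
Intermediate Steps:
$a{\left(g \right)} = 1$ ($a{\left(g \right)} = \frac{1}{2} \cdot 2 = 1$)
$Q{\left(Y,J \right)} = 1$
$Q{\left(-6,-8 \right)} 14 = 1 \cdot 14 = 14$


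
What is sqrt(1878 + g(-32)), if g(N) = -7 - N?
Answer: sqrt(1903) ≈ 43.623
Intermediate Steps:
sqrt(1878 + g(-32)) = sqrt(1878 + (-7 - 1*(-32))) = sqrt(1878 + (-7 + 32)) = sqrt(1878 + 25) = sqrt(1903)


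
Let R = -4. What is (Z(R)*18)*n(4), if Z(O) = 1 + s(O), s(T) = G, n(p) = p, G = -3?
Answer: -144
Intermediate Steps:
s(T) = -3
Z(O) = -2 (Z(O) = 1 - 3 = -2)
(Z(R)*18)*n(4) = -2*18*4 = -36*4 = -144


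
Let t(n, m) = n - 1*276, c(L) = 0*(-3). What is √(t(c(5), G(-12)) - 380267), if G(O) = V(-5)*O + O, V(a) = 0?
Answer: I*√380543 ≈ 616.88*I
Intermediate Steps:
c(L) = 0
G(O) = O (G(O) = 0*O + O = 0 + O = O)
t(n, m) = -276 + n (t(n, m) = n - 276 = -276 + n)
√(t(c(5), G(-12)) - 380267) = √((-276 + 0) - 380267) = √(-276 - 380267) = √(-380543) = I*√380543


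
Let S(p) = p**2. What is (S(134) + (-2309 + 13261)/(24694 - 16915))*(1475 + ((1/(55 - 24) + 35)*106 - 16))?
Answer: 22398701443220/241149 ≈ 9.2883e+7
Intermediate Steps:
(S(134) + (-2309 + 13261)/(24694 - 16915))*(1475 + ((1/(55 - 24) + 35)*106 - 16)) = (134**2 + (-2309 + 13261)/(24694 - 16915))*(1475 + ((1/(55 - 24) + 35)*106 - 16)) = (17956 + 10952/7779)*(1475 + ((1/31 + 35)*106 - 16)) = (17956 + 10952*(1/7779))*(1475 + ((1/31 + 35)*106 - 16)) = (17956 + 10952/7779)*(1475 + ((1086/31)*106 - 16)) = 139690676*(1475 + (115116/31 - 16))/7779 = 139690676*(1475 + 114620/31)/7779 = (139690676/7779)*(160345/31) = 22398701443220/241149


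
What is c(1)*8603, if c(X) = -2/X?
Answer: -17206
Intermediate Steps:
c(1)*8603 = -2/1*8603 = -2*1*8603 = -2*8603 = -17206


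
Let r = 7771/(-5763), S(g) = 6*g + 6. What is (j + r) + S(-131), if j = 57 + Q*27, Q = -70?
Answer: -15066490/5763 ≈ -2614.3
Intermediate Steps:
j = -1833 (j = 57 - 70*27 = 57 - 1890 = -1833)
S(g) = 6 + 6*g
r = -7771/5763 (r = 7771*(-1/5763) = -7771/5763 ≈ -1.3484)
(j + r) + S(-131) = (-1833 - 7771/5763) + (6 + 6*(-131)) = -10571350/5763 + (6 - 786) = -10571350/5763 - 780 = -15066490/5763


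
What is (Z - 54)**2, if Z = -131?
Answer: 34225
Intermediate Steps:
(Z - 54)**2 = (-131 - 54)**2 = (-185)**2 = 34225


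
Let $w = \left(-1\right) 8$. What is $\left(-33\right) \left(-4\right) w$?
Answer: $-1056$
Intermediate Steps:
$w = -8$
$\left(-33\right) \left(-4\right) w = \left(-33\right) \left(-4\right) \left(-8\right) = 132 \left(-8\right) = -1056$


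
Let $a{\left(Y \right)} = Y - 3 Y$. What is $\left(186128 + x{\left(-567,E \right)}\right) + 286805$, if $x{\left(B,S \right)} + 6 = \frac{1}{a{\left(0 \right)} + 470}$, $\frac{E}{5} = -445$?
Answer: $\frac{222275691}{470} \approx 4.7293 \cdot 10^{5}$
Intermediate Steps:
$E = -2225$ ($E = 5 \left(-445\right) = -2225$)
$a{\left(Y \right)} = - 2 Y$
$x{\left(B,S \right)} = - \frac{2819}{470}$ ($x{\left(B,S \right)} = -6 + \frac{1}{\left(-2\right) 0 + 470} = -6 + \frac{1}{0 + 470} = -6 + \frac{1}{470} = - \frac{2819}{470}$)
$\left(186128 + x{\left(-567,E \right)}\right) + 286805 = \left(186128 - \frac{2819}{470}\right) + 286805 = \frac{87477341}{470} + 286805 = \frac{222275691}{470}$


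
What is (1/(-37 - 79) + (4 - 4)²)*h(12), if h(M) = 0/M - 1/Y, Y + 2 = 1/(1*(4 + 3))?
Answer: -7/1508 ≈ -0.0046419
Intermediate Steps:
Y = -13/7 (Y = -2 + 1/(1*(4 + 3)) = -2 + 1/(1*7) = -2 + 1/7 = -2 + 1*(⅐) = -2 + ⅐ = -13/7 ≈ -1.8571)
h(M) = 7/13 (h(M) = 0/M - 1/(-13/7) = 0 - 1*(-7/13) = 0 + 7/13 = 7/13)
(1/(-37 - 79) + (4 - 4)²)*h(12) = (1/(-37 - 79) + (4 - 4)²)*(7/13) = (1/(-116) + 0²)*(7/13) = (-1/116 + 0)*(7/13) = -1/116*7/13 = -7/1508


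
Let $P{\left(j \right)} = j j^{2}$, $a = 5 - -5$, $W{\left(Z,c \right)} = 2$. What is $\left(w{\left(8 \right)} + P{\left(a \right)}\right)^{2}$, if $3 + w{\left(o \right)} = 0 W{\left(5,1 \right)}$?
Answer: $994009$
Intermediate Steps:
$a = 10$ ($a = 5 + 5 = 10$)
$w{\left(o \right)} = -3$ ($w{\left(o \right)} = -3 + 0 \cdot 2 = -3 + 0 = -3$)
$P{\left(j \right)} = j^{3}$
$\left(w{\left(8 \right)} + P{\left(a \right)}\right)^{2} = \left(-3 + 10^{3}\right)^{2} = \left(-3 + 1000\right)^{2} = 997^{2} = 994009$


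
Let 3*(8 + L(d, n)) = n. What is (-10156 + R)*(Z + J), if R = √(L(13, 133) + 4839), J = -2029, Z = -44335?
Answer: 470872784 - 46364*√43878/3 ≈ 4.6764e+8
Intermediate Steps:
L(d, n) = -8 + n/3
R = √43878/3 (R = √((-8 + (⅓)*133) + 4839) = √((-8 + 133/3) + 4839) = √(109/3 + 4839) = √(14626/3) = √43878/3 ≈ 69.824)
(-10156 + R)*(Z + J) = (-10156 + √43878/3)*(-44335 - 2029) = (-10156 + √43878/3)*(-46364) = 470872784 - 46364*√43878/3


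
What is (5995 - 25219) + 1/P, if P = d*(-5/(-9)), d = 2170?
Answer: -208580391/10850 ≈ -19224.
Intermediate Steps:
P = 10850/9 (P = 2170*(-5/(-9)) = 2170*(-5*(-1/9)) = 2170*(5/9) = 10850/9 ≈ 1205.6)
(5995 - 25219) + 1/P = (5995 - 25219) + 1/(10850/9) = -19224 + 9/10850 = -208580391/10850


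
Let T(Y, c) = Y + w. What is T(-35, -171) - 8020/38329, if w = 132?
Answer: 3709893/38329 ≈ 96.791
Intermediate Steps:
T(Y, c) = 132 + Y (T(Y, c) = Y + 132 = 132 + Y)
T(-35, -171) - 8020/38329 = (132 - 35) - 8020/38329 = 97 - 8020*1/38329 = 97 - 8020/38329 = 3709893/38329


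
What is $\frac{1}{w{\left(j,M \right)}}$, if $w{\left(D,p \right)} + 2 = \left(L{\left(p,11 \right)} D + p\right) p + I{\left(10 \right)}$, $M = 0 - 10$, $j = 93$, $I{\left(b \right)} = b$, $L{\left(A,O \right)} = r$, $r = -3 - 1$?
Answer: $\frac{1}{3828} \approx 0.00026123$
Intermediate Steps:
$r = -4$ ($r = -3 - 1 = -4$)
$L{\left(A,O \right)} = -4$
$M = -10$ ($M = 0 - 10 = -10$)
$w{\left(D,p \right)} = 8 + p \left(p - 4 D\right)$ ($w{\left(D,p \right)} = -2 + \left(\left(- 4 D + p\right) p + 10\right) = -2 + \left(\left(p - 4 D\right) p + 10\right) = -2 + \left(p \left(p - 4 D\right) + 10\right) = -2 + \left(10 + p \left(p - 4 D\right)\right) = 8 + p \left(p - 4 D\right)$)
$\frac{1}{w{\left(j,M \right)}} = \frac{1}{8 + \left(-10\right)^{2} - 372 \left(-10\right)} = \frac{1}{8 + 100 + 3720} = \frac{1}{3828}$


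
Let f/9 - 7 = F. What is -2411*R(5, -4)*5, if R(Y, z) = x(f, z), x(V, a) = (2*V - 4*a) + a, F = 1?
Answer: -1880580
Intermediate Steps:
f = 72 (f = 63 + 9*1 = 63 + 9 = 72)
x(V, a) = -3*a + 2*V (x(V, a) = (-4*a + 2*V) + a = -3*a + 2*V)
R(Y, z) = 144 - 3*z (R(Y, z) = -3*z + 2*72 = -3*z + 144 = 144 - 3*z)
-2411*R(5, -4)*5 = -2411*(144 - 3*(-4))*5 = -2411*(144 + 12)*5 = -376116*5 = -2411*780 = -1880580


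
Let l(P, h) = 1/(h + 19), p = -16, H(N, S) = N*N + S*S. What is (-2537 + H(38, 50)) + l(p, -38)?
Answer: 26732/19 ≈ 1406.9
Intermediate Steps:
H(N, S) = N² + S²
l(P, h) = 1/(19 + h)
(-2537 + H(38, 50)) + l(p, -38) = (-2537 + (38² + 50²)) + 1/(19 - 38) = (-2537 + (1444 + 2500)) + 1/(-19) = (-2537 + 3944) - 1/19 = 1407 - 1/19 = 26732/19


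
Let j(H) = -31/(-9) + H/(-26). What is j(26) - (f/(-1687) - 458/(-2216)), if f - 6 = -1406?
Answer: 3383515/2403252 ≈ 1.4079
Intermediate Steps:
f = -1400 (f = 6 - 1406 = -1400)
j(H) = 31/9 - H/26 (j(H) = -31*(-⅑) + H*(-1/26) = 31/9 - H/26)
j(26) - (f/(-1687) - 458/(-2216)) = (31/9 - 1/26*26) - (-1400/(-1687) - 458/(-2216)) = (31/9 - 1) - (-1400*(-1/1687) - 458*(-1/2216)) = 22/9 - (200/241 + 229/1108) = 22/9 - 1*276789/267028 = 22/9 - 276789/267028 = 3383515/2403252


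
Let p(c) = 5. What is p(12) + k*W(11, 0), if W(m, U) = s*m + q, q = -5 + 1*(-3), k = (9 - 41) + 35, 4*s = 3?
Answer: 23/4 ≈ 5.7500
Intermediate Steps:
s = 3/4 (s = (1/4)*3 = 3/4 ≈ 0.75000)
k = 3 (k = -32 + 35 = 3)
q = -8 (q = -5 - 3 = -8)
W(m, U) = -8 + 3*m/4 (W(m, U) = 3*m/4 - 8 = -8 + 3*m/4)
p(12) + k*W(11, 0) = 5 + 3*(-8 + (3/4)*11) = 5 + 3*(-8 + 33/4) = 5 + 3*(1/4) = 5 + 3/4 = 23/4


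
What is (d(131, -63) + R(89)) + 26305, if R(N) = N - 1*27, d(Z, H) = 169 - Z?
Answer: 26405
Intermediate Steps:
R(N) = -27 + N (R(N) = N - 27 = -27 + N)
(d(131, -63) + R(89)) + 26305 = ((169 - 1*131) + (-27 + 89)) + 26305 = ((169 - 131) + 62) + 26305 = (38 + 62) + 26305 = 100 + 26305 = 26405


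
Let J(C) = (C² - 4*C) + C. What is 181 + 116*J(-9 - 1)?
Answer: 15261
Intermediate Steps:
J(C) = C² - 3*C
181 + 116*J(-9 - 1) = 181 + 116*((-9 - 1)*(-3 + (-9 - 1))) = 181 + 116*(-10*(-3 - 10)) = 181 + 116*(-10*(-13)) = 181 + 116*130 = 181 + 15080 = 15261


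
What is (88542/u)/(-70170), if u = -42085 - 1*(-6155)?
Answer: 14757/420201350 ≈ 3.5119e-5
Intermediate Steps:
u = -35930 (u = -42085 + 6155 = -35930)
(88542/u)/(-70170) = (88542/(-35930))/(-70170) = (88542*(-1/35930))*(-1/70170) = -44271/17965*(-1/70170) = 14757/420201350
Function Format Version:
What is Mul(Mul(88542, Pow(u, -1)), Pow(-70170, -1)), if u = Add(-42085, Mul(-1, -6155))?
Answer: Rational(14757, 420201350) ≈ 3.5119e-5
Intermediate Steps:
u = -35930 (u = Add(-42085, 6155) = -35930)
Mul(Mul(88542, Pow(u, -1)), Pow(-70170, -1)) = Mul(Mul(88542, Pow(-35930, -1)), Pow(-70170, -1)) = Mul(Mul(88542, Rational(-1, 35930)), Rational(-1, 70170)) = Mul(Rational(-44271, 17965), Rational(-1, 70170)) = Rational(14757, 420201350)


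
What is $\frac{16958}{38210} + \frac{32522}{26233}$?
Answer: $\frac{843762417}{501181465} \approx 1.6835$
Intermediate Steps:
$\frac{16958}{38210} + \frac{32522}{26233} = 16958 \cdot \frac{1}{38210} + 32522 \cdot \frac{1}{26233} = \frac{8479}{19105} + \frac{32522}{26233} = \frac{843762417}{501181465}$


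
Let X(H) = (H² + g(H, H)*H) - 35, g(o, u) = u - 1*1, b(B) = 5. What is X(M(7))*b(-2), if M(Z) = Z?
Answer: 280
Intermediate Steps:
g(o, u) = -1 + u (g(o, u) = u - 1 = -1 + u)
X(H) = -35 + H² + H*(-1 + H) (X(H) = (H² + (-1 + H)*H) - 35 = (H² + H*(-1 + H)) - 35 = -35 + H² + H*(-1 + H))
X(M(7))*b(-2) = (-35 - 1*7 + 2*7²)*5 = (-35 - 7 + 2*49)*5 = (-35 - 7 + 98)*5 = 56*5 = 280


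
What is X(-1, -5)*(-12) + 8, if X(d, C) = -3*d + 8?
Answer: -124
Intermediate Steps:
X(d, C) = 8 - 3*d
X(-1, -5)*(-12) + 8 = (8 - 3*(-1))*(-12) + 8 = (8 + 3)*(-12) + 8 = 11*(-12) + 8 = -132 + 8 = -124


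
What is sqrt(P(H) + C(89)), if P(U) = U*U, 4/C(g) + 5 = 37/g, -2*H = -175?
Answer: sqrt(79646547)/102 ≈ 87.495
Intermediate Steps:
H = 175/2 (H = -1/2*(-175) = 175/2 ≈ 87.500)
C(g) = 4/(-5 + 37/g)
P(U) = U**2
sqrt(P(H) + C(89)) = sqrt((175/2)**2 - 4*89/(-37 + 5*89)) = sqrt(30625/4 - 4*89/(-37 + 445)) = sqrt(30625/4 - 4*89/408) = sqrt(30625/4 - 4*89*1/408) = sqrt(30625/4 - 89/102) = sqrt(1561697/204) = sqrt(79646547)/102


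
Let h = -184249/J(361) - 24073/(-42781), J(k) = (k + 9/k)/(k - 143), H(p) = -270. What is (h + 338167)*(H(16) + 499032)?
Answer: 315511233605775912078/2787823865 ≈ 1.1317e+11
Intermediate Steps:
J(k) = (k + 9/k)/(-143 + k)
h = -310161275981636/2787823865 (h = -184249*361*(-143 + 361)/(9 + 361²) - 24073/(-42781) = -184249*78698/(9 + 130321) - 24073*(-1/42781) = -184249/((1/361)*(1/218)*130330) + 24073/42781 = -184249/65165/39349 + 24073/42781 = -184249*39349/65165 + 24073/42781 = -7250013901/65165 + 24073/42781 = -310161275981636/2787823865 ≈ -1.1126e+5)
(h + 338167)*(H(16) + 499032) = (-310161275981636/2787823865 + 338167)*(-270 + 499032) = (632588756973819/2787823865)*498762 = 315511233605775912078/2787823865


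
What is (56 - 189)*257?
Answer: -34181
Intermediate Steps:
(56 - 189)*257 = -133*257 = -34181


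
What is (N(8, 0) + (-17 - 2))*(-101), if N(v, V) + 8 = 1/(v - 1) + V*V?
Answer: 18988/7 ≈ 2712.6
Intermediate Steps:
N(v, V) = -8 + V² + 1/(-1 + v) (N(v, V) = -8 + (1/(v - 1) + V*V) = -8 + (1/(-1 + v) + V²) = -8 + (V² + 1/(-1 + v)) = -8 + V² + 1/(-1 + v))
(N(8, 0) + (-17 - 2))*(-101) = ((9 - 1*0² - 8*8 + 8*0²)/(-1 + 8) + (-17 - 2))*(-101) = ((9 - 1*0 - 64 + 8*0)/7 - 19)*(-101) = ((9 + 0 - 64 + 0)/7 - 19)*(-101) = ((⅐)*(-55) - 19)*(-101) = (-55/7 - 19)*(-101) = -188/7*(-101) = 18988/7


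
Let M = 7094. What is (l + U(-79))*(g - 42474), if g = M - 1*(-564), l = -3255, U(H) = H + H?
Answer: 118827008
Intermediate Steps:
U(H) = 2*H
g = 7658 (g = 7094 - 1*(-564) = 7094 + 564 = 7658)
(l + U(-79))*(g - 42474) = (-3255 + 2*(-79))*(7658 - 42474) = (-3255 - 158)*(-34816) = -3413*(-34816) = 118827008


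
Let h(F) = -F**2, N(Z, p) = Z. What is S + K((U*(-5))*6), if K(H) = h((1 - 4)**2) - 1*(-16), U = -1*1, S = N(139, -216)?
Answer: 74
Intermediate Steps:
S = 139
U = -1
K(H) = -65 (K(H) = -((1 - 4)**2)**2 - 1*(-16) = -((-3)**2)**2 + 16 = -1*9**2 + 16 = -1*81 + 16 = -81 + 16 = -65)
S + K((U*(-5))*6) = 139 - 65 = 74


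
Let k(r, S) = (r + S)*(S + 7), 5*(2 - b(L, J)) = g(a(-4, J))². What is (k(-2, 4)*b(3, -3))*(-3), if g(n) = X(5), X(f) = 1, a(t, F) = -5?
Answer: -594/5 ≈ -118.80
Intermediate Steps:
g(n) = 1
b(L, J) = 9/5 (b(L, J) = 2 - ⅕*1² = 2 - ⅕*1 = 2 - ⅕ = 9/5)
k(r, S) = (7 + S)*(S + r) (k(r, S) = (S + r)*(7 + S) = (7 + S)*(S + r))
(k(-2, 4)*b(3, -3))*(-3) = ((4² + 7*4 + 7*(-2) + 4*(-2))*(9/5))*(-3) = ((16 + 28 - 14 - 8)*(9/5))*(-3) = (22*(9/5))*(-3) = (198/5)*(-3) = -594/5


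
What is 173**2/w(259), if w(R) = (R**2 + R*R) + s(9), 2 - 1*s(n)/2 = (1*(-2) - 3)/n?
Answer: 269361/1207504 ≈ 0.22307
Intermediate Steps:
s(n) = 4 + 10/n (s(n) = 4 - 2*(1*(-2) - 3)/n = 4 - 2*(-2 - 3)/n = 4 - (-10)/n = 4 + 10/n)
w(R) = 46/9 + 2*R**2 (w(R) = (R**2 + R*R) + (4 + 10/9) = (R**2 + R**2) + (4 + 10*(1/9)) = 2*R**2 + (4 + 10/9) = 2*R**2 + 46/9 = 46/9 + 2*R**2)
173**2/w(259) = 173**2/(46/9 + 2*259**2) = 29929/(46/9 + 2*67081) = 29929/(46/9 + 134162) = 29929/(1207504/9) = 29929*(9/1207504) = 269361/1207504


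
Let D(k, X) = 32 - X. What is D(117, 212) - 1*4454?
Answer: -4634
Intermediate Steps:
D(117, 212) - 1*4454 = (32 - 1*212) - 1*4454 = (32 - 212) - 4454 = -180 - 4454 = -4634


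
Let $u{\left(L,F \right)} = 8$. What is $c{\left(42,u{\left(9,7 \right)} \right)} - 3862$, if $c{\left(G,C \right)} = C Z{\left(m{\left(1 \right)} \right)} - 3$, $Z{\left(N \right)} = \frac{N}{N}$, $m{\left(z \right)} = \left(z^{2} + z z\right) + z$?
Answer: $-3857$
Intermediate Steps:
$m{\left(z \right)} = z + 2 z^{2}$ ($m{\left(z \right)} = \left(z^{2} + z^{2}\right) + z = 2 z^{2} + z = z + 2 z^{2}$)
$Z{\left(N \right)} = 1$
$c{\left(G,C \right)} = -3 + C$ ($c{\left(G,C \right)} = C 1 - 3 = C - 3 = -3 + C$)
$c{\left(42,u{\left(9,7 \right)} \right)} - 3862 = \left(-3 + 8\right) - 3862 = 5 - 3862 = -3857$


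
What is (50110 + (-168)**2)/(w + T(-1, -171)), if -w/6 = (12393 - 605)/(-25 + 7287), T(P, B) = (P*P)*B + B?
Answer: -142215377/638583 ≈ -222.70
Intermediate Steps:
T(P, B) = B + B*P**2 (T(P, B) = P**2*B + B = B*P**2 + B = B + B*P**2)
w = -35364/3631 (w = -6*(12393 - 605)/(-25 + 7287) = -70728/7262 = -6*5894/3631 = -35364/3631 ≈ -9.7395)
(50110 + (-168)**2)/(w + T(-1, -171)) = (50110 + (-168)**2)/(-35364/3631 - 171*(1 + (-1)**2)) = (50110 + 28224)/(-35364/3631 - 171*(1 + 1)) = 78334/(-35364/3631 - 171*2) = 78334/(-35364/3631 - 342) = 78334/(-1277166/3631) = 78334*(-3631/1277166) = -142215377/638583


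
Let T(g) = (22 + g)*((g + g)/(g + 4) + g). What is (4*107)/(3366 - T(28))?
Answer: 856/3757 ≈ 0.22784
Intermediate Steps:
T(g) = (22 + g)*(g + 2*g/(4 + g)) (T(g) = (22 + g)*((2*g)/(4 + g) + g) = (22 + g)*(2*g/(4 + g) + g) = (22 + g)*(g + 2*g/(4 + g)))
(4*107)/(3366 - T(28)) = (4*107)/(3366 - 28*(132 + 28² + 28*28)/(4 + 28)) = 428/(3366 - 28*(132 + 784 + 784)/32) = 428/(3366 - 28*1700/32) = 428/(3366 - 1*2975/2) = 428/(3366 - 2975/2) = 428/(3757/2) = 428*(2/3757) = 856/3757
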